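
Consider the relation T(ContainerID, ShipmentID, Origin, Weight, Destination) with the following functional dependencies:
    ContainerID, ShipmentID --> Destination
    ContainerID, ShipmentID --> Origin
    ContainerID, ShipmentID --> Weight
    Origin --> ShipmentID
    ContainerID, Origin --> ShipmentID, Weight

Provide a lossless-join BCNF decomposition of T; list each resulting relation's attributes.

Candidate keys of the original relation: {ContainerID, Origin}, {ContainerID, ShipmentID}.
Within {ContainerID, Destination, Origin, ShipmentID, Weight}: {Origin}⁺ ∩ {ContainerID, Destination, Origin, ShipmentID, Weight} = {Origin, ShipmentID}, not the whole set, so Origin --> ShipmentID violates BCNF; decompose into {Origin, ShipmentID} and {ContainerID, Destination, Origin, Weight}.
{Origin, ShipmentID} has no BCNF violation.
{ContainerID, Destination, Origin, Weight} has no BCNF violation.

{ContainerID, Destination, Origin, Weight}; {Origin, ShipmentID}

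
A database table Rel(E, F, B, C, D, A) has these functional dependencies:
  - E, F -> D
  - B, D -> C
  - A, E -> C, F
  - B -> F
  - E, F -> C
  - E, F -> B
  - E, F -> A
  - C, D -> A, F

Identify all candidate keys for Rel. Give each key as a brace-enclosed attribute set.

{A, E}, {B, E}, {C, D, E}, {E, F}

Attributes never on any right-hand side: {E} — every candidate key must contain it.
{A, E}⁺ = {A, B, C, D, E, F}, which is every attribute, so {A, E} is a candidate key.
{B, E}⁺ = {A, B, C, D, E, F}, which is every attribute, so {B, E} is a candidate key.
{E, F}⁺ = {A, B, C, D, E, F}, which is every attribute, so {E, F} is a candidate key.
{C, D, E}⁺ = {A, B, C, D, E, F}, which is every attribute, so {C, D, E} is a candidate key.
These are minimal and exhaustive — every other superkey contains one of them.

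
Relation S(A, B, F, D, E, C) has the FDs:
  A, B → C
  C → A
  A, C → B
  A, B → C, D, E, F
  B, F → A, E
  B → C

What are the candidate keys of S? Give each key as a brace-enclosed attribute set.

{B}, {C}

{B}⁺ = {A, B, C, D, E, F}, which is every attribute, so {B} is a candidate key.
{C}⁺ = {A, B, C, D, E, F}, which is every attribute, so {C} is a candidate key.
Any other superkey properly contains one of these, so there are no further candidate keys.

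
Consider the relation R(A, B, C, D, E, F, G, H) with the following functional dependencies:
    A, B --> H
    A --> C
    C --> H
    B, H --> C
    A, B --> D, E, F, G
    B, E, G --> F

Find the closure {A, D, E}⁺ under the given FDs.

{A, C, D, E, H}

Start with {A, D, E}.
A --> C applies; add {C} → now {A, C, D, E}.
C --> H applies; add {H} → now {A, C, D, E, H}.
No further FD applies.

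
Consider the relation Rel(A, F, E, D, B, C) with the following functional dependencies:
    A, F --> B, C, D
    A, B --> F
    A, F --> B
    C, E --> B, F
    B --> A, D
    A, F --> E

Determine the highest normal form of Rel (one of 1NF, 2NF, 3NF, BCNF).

Candidate keys: {A, F}, {B}, {C, E}. Prime attributes: {A, B, C, E, F}.
Every FD has a superkey on the left, so the relation is in BCNF.

BCNF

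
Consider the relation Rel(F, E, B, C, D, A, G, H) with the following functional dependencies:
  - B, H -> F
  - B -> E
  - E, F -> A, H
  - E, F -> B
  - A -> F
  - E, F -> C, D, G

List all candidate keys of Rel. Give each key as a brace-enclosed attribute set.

{A, B}, {A, E}, {B, F}, {B, H}, {E, F}

{A, B} is a candidate key since {A, B}⁺ = {A, B, C, D, E, F, G, H} covers every attribute.
{A, E} is a candidate key since {A, E}⁺ = {A, B, C, D, E, F, G, H} covers every attribute.
{B, F} is a candidate key since {B, F}⁺ = {A, B, C, D, E, F, G, H} covers every attribute.
{B, H} is a candidate key since {B, H}⁺ = {A, B, C, D, E, F, G, H} covers every attribute.
{E, F} is a candidate key since {E, F}⁺ = {A, B, C, D, E, F, G, H} covers every attribute.
Any other superkey properly contains one of these, so there are no further candidate keys.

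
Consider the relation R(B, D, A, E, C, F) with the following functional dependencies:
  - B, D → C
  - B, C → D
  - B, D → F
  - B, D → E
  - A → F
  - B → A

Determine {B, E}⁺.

{A, B, E, F}

Start with {B, E}.
B → A applies; add {A} → now {A, B, E}.
A → F applies; add {F} → now {A, B, E, F}.
No further FD applies.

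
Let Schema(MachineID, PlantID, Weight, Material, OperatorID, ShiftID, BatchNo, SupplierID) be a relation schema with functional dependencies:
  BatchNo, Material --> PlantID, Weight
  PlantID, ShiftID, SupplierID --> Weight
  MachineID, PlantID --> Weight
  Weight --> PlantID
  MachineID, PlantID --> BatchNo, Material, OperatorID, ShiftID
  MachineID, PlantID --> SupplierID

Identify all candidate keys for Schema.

{BatchNo, MachineID, Material}, {MachineID, PlantID}, {MachineID, Weight}

No FD produces {MachineID}, so it must be in every candidate key.
{MachineID, PlantID} is a candidate key since {MachineID, PlantID}⁺ = {BatchNo, MachineID, Material, OperatorID, PlantID, ShiftID, SupplierID, Weight} covers every attribute.
{MachineID, Weight} is a candidate key since {MachineID, Weight}⁺ = {BatchNo, MachineID, Material, OperatorID, PlantID, ShiftID, SupplierID, Weight} covers every attribute.
{BatchNo, MachineID, Material} is a candidate key since {BatchNo, MachineID, Material}⁺ = {BatchNo, MachineID, Material, OperatorID, PlantID, ShiftID, SupplierID, Weight} covers every attribute.
No proper subset of any of these is a key, and no other minimal superkey exists.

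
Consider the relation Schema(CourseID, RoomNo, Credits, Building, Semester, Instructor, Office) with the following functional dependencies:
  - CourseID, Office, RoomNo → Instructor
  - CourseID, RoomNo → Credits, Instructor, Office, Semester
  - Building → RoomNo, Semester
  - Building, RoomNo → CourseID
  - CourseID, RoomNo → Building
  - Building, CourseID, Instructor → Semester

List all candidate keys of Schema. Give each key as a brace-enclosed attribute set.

Closure of {Building} is {Building, CourseID, Credits, Instructor, Office, RoomNo, Semester}, the whole schema; {Building} is a candidate key.
Closure of {CourseID, RoomNo} is {Building, CourseID, Credits, Instructor, Office, RoomNo, Semester}, the whole schema; {CourseID, RoomNo} is a candidate key.
Any other superkey properly contains one of these, so there are no further candidate keys.

{Building}, {CourseID, RoomNo}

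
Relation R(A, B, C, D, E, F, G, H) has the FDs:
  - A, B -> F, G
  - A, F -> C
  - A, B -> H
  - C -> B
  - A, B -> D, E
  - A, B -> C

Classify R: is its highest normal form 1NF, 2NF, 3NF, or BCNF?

3NF

Candidate keys: {A, B}, {A, C}, {A, F}. Prime attributes: {A, B, C, F}.
For C -> B we have {C}⁺ = {B, C}; {C} is not a superkey, so BCNF fails.
But every attribute on its right side ({B}) is prime, and the same holds for every other non-superkey FD, so 3NF still holds.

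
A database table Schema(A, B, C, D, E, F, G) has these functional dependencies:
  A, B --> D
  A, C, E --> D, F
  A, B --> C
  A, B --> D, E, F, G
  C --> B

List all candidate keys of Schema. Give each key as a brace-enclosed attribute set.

{A, B}, {A, C}

{A} never appears on the right of any FD, so every key must include it.
{A, B}⁺ = {A, B, C, D, E, F, G} — all of the relation — so {A, B} is a candidate key.
{A, C}⁺ = {A, B, C, D, E, F, G} — all of the relation — so {A, C} is a candidate key.
No proper subset of any of these is a key, and no other minimal superkey exists.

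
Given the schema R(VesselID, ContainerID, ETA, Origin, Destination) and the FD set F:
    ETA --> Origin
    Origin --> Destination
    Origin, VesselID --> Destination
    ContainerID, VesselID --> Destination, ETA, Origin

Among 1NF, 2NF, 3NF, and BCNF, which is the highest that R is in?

Candidate key: {ContainerID, VesselID}. Prime attributes: {ContainerID, VesselID}.
For ETA --> Origin we have {ETA}⁺ = {Destination, ETA, Origin}; {ETA} is not a superkey, so BCNF fails.
Because {Origin} is non-prime and the left side of ETA --> Origin is not a superkey, the relation is not in 3NF.
No proper subset of a key has a non-prime attribute in its closure, so there is no partial dependency; 2NF holds.

2NF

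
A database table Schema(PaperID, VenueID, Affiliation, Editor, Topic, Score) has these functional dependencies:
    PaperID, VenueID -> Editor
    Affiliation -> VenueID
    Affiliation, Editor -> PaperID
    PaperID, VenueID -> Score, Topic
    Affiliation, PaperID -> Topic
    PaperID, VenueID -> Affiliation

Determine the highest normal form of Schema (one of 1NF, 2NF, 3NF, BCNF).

3NF

Candidate keys: {Affiliation, Editor}, {Affiliation, PaperID}, {PaperID, VenueID}. Prime attributes: {Affiliation, Editor, PaperID, VenueID}.
Affiliation -> VenueID breaks BCNF: {Affiliation}⁺ = {Affiliation, VenueID}, so {Affiliation} is not a superkey.
But every attribute on its right side ({VenueID}) is prime, and the same holds for every other non-superkey FD, so 3NF still holds.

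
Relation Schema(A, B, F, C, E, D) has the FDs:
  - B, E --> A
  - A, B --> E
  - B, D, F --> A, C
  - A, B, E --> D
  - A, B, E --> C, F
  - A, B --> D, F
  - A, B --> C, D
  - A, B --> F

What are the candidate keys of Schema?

{A, B}, {B, D, F}, {B, E}

No FD produces {B}, so it must be in every candidate key.
{A, B}⁺ = {A, B, C, D, E, F}, which is every attribute, so {A, B} is a candidate key.
{B, E}⁺ = {A, B, C, D, E, F}, which is every attribute, so {B, E} is a candidate key.
{B, D, F}⁺ = {A, B, C, D, E, F}, which is every attribute, so {B, D, F} is a candidate key.
Any other superkey properly contains one of these, so there are no further candidate keys.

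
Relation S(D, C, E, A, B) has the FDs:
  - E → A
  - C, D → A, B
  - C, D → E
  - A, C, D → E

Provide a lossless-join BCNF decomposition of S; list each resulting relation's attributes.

Candidate key of the original relation: {C, D}.
{A, B, C, D, E}: {E} determines {A, E} here but is not a superkey — split on E → A, giving {A, E} and {B, C, D, E}.
{A, E} is in BCNF.
{B, C, D, E} is in BCNF.

{A, E}; {B, C, D, E}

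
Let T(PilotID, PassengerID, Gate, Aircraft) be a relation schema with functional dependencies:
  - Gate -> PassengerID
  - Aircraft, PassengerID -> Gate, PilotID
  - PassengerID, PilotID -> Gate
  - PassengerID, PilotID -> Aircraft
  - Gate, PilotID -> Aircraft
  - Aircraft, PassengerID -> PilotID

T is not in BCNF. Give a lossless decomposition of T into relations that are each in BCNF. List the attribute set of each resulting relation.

{Aircraft, Gate, PilotID}; {Gate, PassengerID}

Candidate keys of the original relation: {Aircraft, Gate}, {Aircraft, PassengerID}, {Gate, PilotID}, {PassengerID, PilotID}.
In {Aircraft, Gate, PassengerID, PilotID}, {Gate} is not a superkey ({Gate}⁺ restricted to this set is {Gate, PassengerID}), so split on Gate -> PassengerID into {Gate, PassengerID} and {Aircraft, Gate, PilotID}.
{Gate, PassengerID} has no BCNF violation.
{Aircraft, Gate, PilotID} has no BCNF violation.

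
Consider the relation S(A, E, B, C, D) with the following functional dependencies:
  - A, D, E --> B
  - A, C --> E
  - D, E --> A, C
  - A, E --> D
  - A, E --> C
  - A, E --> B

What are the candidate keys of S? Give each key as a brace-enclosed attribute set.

{A, C}, {A, E}, {D, E}

{A, C}⁺ = {A, B, C, D, E} — all of the relation — so {A, C} is a candidate key.
{A, E}⁺ = {A, B, C, D, E} — all of the relation — so {A, E} is a candidate key.
{D, E}⁺ = {A, B, C, D, E} — all of the relation — so {D, E} is a candidate key.
Any other superkey properly contains one of these, so there are no further candidate keys.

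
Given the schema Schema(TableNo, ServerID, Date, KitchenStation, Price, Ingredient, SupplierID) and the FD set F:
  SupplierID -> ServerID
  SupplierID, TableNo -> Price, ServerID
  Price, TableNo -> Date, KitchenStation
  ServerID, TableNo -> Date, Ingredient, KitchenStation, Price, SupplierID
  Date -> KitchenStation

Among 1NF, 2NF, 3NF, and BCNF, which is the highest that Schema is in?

2NF

Candidate keys: {ServerID, TableNo}, {SupplierID, TableNo}. Prime attributes: {ServerID, SupplierID, TableNo}.
SupplierID -> ServerID breaks BCNF: {SupplierID}⁺ = {ServerID, SupplierID}, so {SupplierID} is not a superkey.
Price, TableNo -> Date, KitchenStation determines the non-prime attributes {Date, KitchenStation} from a non-superkey — 3NF is violated.
Checking every proper subset of each key, none determines a non-prime attribute — 2NF is satisfied.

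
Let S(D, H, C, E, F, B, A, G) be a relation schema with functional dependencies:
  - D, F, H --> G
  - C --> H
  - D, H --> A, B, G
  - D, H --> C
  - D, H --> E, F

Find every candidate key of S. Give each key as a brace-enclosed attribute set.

No FD produces {D}, so it must be in every candidate key.
{C, D}⁺ = {A, B, C, D, E, F, G, H}, which is every attribute, so {C, D} is a candidate key.
{D, H}⁺ = {A, B, C, D, E, F, G, H}, which is every attribute, so {D, H} is a candidate key.
No proper subset of any of these is a key, and no other minimal superkey exists.

{C, D}, {D, H}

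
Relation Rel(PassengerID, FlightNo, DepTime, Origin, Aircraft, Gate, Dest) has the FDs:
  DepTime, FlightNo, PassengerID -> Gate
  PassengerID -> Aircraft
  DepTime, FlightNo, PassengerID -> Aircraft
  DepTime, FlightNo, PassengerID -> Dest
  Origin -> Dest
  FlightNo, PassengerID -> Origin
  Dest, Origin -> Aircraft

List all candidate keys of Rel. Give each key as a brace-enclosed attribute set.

{DepTime, FlightNo, PassengerID}

{DepTime, FlightNo, PassengerID} never appear on the right of any FD, so every key must include all of them.
Closure of {DepTime, FlightNo, PassengerID} is {Aircraft, DepTime, Dest, FlightNo, Gate, Origin, PassengerID}, the whole schema; {DepTime, FlightNo, PassengerID} is a candidate key.
Every other attribute set either contains this one or has a smaller closure.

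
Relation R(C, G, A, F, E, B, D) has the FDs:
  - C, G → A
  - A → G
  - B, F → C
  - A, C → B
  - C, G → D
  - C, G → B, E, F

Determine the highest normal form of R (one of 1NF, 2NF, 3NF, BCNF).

3NF

Candidate keys: {A, B, F}, {A, C}, {B, F, G}, {C, G}. Prime attributes: {A, B, C, F, G}.
A → G: {A}⁺ = {A, G}, which is not all of the attributes, so the left side is not a superkey — BCNF is violated.
Since {G} ⊆ prime attributes and every other non-superkey FD also has a prime right side, the schema is in 3NF.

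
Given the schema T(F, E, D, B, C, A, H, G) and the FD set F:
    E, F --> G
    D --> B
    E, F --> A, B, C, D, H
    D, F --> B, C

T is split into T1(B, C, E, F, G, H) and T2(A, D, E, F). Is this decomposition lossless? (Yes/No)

The shared attributes are {E, F} and {E, F}⁺ = {A, B, C, D, E, F, G, H}.
This includes all of T1, so the common attributes are a superkey of T1 — the join is lossless.

Yes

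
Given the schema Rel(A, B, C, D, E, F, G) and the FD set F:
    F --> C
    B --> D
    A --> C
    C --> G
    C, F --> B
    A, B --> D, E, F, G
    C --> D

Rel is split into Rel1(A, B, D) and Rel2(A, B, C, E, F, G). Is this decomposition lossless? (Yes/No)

Yes

The shared attributes are {A, B} and {A, B}⁺ = {A, B, C, D, E, F, G}.
Since Rel1 ⊆ {A, B, C, D, E, F, G}, the intersection is a superkey of Rel1; the decomposition is lossless.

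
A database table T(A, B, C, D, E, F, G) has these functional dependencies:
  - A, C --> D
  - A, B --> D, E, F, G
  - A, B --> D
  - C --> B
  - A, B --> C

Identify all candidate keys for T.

{A} never appears on the right of any FD, so every key must include it.
Closure of {A, B} is {A, B, C, D, E, F, G}, the whole schema; {A, B} is a candidate key.
Closure of {A, C} is {A, B, C, D, E, F, G}, the whole schema; {A, C} is a candidate key.
No proper subset of any of these is a key, and no other minimal superkey exists.

{A, B}, {A, C}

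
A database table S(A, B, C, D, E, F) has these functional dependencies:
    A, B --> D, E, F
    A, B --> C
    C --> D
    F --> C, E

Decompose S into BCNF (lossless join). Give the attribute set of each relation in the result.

{A, B, F}; {C, D}; {C, E, F}

Candidate key of the original relation: {A, B}.
In {A, B, C, D, E, F}, {C} is not a superkey ({C}⁺ restricted to this set is {C, D}), so split on C --> D into {C, D} and {A, B, C, E, F}.
{C, D}: every determinant is a superkey — BCNF.
In {A, B, C, E, F}, {F} is not a superkey ({F}⁺ restricted to this set is {C, E, F}), so split on F --> C, E into {C, E, F} and {A, B, F}.
{C, E, F}: every determinant is a superkey — BCNF.
{A, B, F}: every determinant is a superkey — BCNF.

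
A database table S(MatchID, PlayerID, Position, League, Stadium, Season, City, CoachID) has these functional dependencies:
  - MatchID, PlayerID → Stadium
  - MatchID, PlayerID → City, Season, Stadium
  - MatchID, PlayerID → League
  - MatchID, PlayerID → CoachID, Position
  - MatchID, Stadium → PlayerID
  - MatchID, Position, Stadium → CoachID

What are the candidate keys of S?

{MatchID, PlayerID}, {MatchID, Stadium}

No FD produces {MatchID}, so it must be in every candidate key.
{MatchID, PlayerID}⁺ = {City, CoachID, League, MatchID, PlayerID, Position, Season, Stadium}, which is every attribute, so {MatchID, PlayerID} is a candidate key.
{MatchID, Stadium}⁺ = {City, CoachID, League, MatchID, PlayerID, Position, Season, Stadium}, which is every attribute, so {MatchID, Stadium} is a candidate key.
Any other superkey properly contains one of these, so there are no further candidate keys.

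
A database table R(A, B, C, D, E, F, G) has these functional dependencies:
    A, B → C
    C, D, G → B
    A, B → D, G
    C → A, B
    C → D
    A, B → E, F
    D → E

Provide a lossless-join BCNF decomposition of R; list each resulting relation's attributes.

{A, B, C, D, F, G}; {D, E}

Candidate keys of the original relation: {A, B}, {C}.
{A, B, C, D, E, F, G}: {D} determines {D, E} here but is not a superkey — split on D → E, giving {D, E} and {A, B, C, D, F, G}.
{D, E} has no BCNF violation.
{A, B, C, D, F, G} has no BCNF violation.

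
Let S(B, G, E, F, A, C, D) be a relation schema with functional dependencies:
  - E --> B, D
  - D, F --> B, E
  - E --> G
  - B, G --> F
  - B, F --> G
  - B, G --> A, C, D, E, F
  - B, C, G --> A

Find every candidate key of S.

{B, F}, {B, G}, {D, F}, {E}

Closure of {E} is {A, B, C, D, E, F, G}, the whole schema; {E} is a candidate key.
Closure of {B, F} is {A, B, C, D, E, F, G}, the whole schema; {B, F} is a candidate key.
Closure of {B, G} is {A, B, C, D, E, F, G}, the whole schema; {B, G} is a candidate key.
Closure of {D, F} is {A, B, C, D, E, F, G}, the whole schema; {D, F} is a candidate key.
Any other superkey properly contains one of these, so there are no further candidate keys.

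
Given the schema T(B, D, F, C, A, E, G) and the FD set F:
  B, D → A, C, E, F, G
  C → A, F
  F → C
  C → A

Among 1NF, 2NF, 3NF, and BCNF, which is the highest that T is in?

Candidate key: {B, D}. Prime attributes: {B, D}.
C → A, F: {C}⁺ = {A, C, F}, which is not all of the attributes, so the left side is not a superkey — BCNF is violated.
Because {A, F} are non-prime and the left side of C → A, F is not a superkey, the relation is not in 3NF.
No non-prime attribute depends on a proper subset of any candidate key, so 2NF holds.

2NF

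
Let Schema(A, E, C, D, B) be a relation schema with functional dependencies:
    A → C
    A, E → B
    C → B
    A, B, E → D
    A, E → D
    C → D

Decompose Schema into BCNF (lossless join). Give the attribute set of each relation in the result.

{A, C}; {A, E}; {B, C, D}

Candidate key of the original relation: {A, E}.
Within {A, B, C, D, E}: {A}⁺ ∩ {A, B, C, D, E} = {A, B, C, D}, not the whole set, so A → B, C, D violates BCNF; decompose into {A, B, C, D} and {A, E}.
Within {A, B, C, D}: {C}⁺ ∩ {A, B, C, D} = {B, C, D}, not the whole set, so C → B, D violates BCNF; decompose into {B, C, D} and {A, C}.
{B, C, D}: every determinant is a superkey — BCNF.
{A, C}: every determinant is a superkey — BCNF.
{A, E}: every determinant is a superkey — BCNF.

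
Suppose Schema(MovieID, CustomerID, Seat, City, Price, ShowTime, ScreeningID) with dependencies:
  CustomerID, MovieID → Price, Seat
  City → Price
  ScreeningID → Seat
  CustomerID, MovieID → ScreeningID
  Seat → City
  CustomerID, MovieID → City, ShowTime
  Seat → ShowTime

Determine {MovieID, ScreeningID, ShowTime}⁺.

Start with {MovieID, ScreeningID, ShowTime}.
ScreeningID → Seat applies; add {Seat} → now {MovieID, ScreeningID, Seat, ShowTime}.
Seat → City applies; add {City} → now {City, MovieID, ScreeningID, Seat, ShowTime}.
City → Price applies; add {Price} → now {City, MovieID, Price, ScreeningID, Seat, ShowTime}.
No further FD applies.

{City, MovieID, Price, ScreeningID, Seat, ShowTime}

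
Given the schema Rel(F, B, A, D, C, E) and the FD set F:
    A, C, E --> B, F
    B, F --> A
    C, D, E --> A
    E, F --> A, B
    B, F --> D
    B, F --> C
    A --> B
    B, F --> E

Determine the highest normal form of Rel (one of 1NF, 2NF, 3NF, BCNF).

Candidate keys: {A, C, E}, {A, F}, {B, F}, {C, D, E}, {E, F}. Prime attributes: {A, B, C, D, E, F}.
A --> B: {A}⁺ = {A, B}, which is not all of the attributes, so the left side is not a superkey — BCNF is violated.
But every attribute on its right side ({B}) is prime, and the same holds for every other non-superkey FD, so 3NF still holds.

3NF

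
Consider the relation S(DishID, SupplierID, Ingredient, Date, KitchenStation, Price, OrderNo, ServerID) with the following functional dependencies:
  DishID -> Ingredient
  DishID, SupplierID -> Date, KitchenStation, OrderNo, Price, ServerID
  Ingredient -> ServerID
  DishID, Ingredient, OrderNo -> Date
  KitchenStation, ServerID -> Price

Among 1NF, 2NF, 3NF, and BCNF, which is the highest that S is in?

1NF

Candidate key: {DishID, SupplierID}. Prime attributes: {DishID, SupplierID}.
DishID -> Ingredient breaks BCNF: {DishID}⁺ = {DishID, Ingredient, ServerID}, so {DishID} is not a superkey.
DishID -> Ingredient has non-prime {Ingredient} on the right and a non-superkey on the left, so 3NF fails.
{DishID} is a proper subset of the key {DishID, SupplierID}, and {DishID}⁺ contains the non-prime attributes {Ingredient, ServerID} — a partial dependency, so 2NF is violated.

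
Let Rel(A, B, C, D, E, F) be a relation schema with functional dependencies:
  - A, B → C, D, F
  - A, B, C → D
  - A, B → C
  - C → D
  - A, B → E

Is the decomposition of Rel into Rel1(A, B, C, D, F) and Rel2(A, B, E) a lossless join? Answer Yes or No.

Yes

Rel1 ∩ Rel2 = {A, B}; its closure under F is {A, B, C, D, E, F}.
Rel1 is contained in that closure, so Rel1 ∩ Rel2 → Rel1 holds and the join is lossless.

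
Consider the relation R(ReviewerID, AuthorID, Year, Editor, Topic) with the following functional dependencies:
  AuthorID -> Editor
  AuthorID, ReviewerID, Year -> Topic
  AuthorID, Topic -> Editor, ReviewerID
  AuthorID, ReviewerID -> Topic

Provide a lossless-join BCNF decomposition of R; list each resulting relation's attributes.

{AuthorID, Editor}; {AuthorID, ReviewerID, Topic}; {AuthorID, Topic, Year}

Candidate keys of the original relation: {AuthorID, ReviewerID, Year}, {AuthorID, Topic, Year}.
{AuthorID, Editor, ReviewerID, Topic, Year}: {AuthorID} determines {AuthorID, Editor} here but is not a superkey — split on AuthorID -> Editor, giving {AuthorID, Editor} and {AuthorID, ReviewerID, Topic, Year}.
{AuthorID, Editor} has no BCNF violation.
{AuthorID, ReviewerID, Topic, Year}: {AuthorID, Topic} determines {AuthorID, ReviewerID, Topic} here but is not a superkey — split on AuthorID, Topic -> ReviewerID, giving {AuthorID, ReviewerID, Topic} and {AuthorID, Topic, Year}.
{AuthorID, ReviewerID, Topic} has no BCNF violation.
{AuthorID, Topic, Year} has no BCNF violation.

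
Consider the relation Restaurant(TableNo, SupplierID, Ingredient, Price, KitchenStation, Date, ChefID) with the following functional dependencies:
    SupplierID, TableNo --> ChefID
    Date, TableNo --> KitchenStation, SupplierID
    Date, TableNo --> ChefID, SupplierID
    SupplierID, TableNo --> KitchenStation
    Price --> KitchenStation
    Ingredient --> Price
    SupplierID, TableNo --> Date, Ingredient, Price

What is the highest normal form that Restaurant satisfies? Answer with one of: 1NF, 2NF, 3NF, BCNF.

2NF

Candidate keys: {Date, TableNo}, {SupplierID, TableNo}. Prime attributes: {Date, SupplierID, TableNo}.
Price --> KitchenStation breaks BCNF: {Price}⁺ = {KitchenStation, Price}, so {Price} is not a superkey.
Price --> KitchenStation determines the non-prime attribute {KitchenStation} from a non-superkey — 3NF is violated.
No non-prime attribute depends on a proper subset of any candidate key, so 2NF holds.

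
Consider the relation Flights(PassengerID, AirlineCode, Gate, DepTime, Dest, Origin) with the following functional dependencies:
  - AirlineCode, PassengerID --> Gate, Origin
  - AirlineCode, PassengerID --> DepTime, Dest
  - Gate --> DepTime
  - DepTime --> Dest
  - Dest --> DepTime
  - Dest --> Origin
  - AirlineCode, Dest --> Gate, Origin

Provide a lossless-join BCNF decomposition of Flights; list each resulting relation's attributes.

Candidate key of the original relation: {AirlineCode, PassengerID}.
{AirlineCode, DepTime, Dest, Gate, Origin, PassengerID}: {Gate} determines {DepTime, Dest, Gate, Origin} here but is not a superkey — split on Gate --> DepTime, Dest, Origin, giving {DepTime, Dest, Gate, Origin} and {AirlineCode, Gate, PassengerID}.
{DepTime, Dest, Gate, Origin}: {DepTime} determines {DepTime, Dest, Origin} here but is not a superkey — split on DepTime --> Dest, Origin, giving {DepTime, Dest, Origin} and {DepTime, Gate}.
{DepTime, Dest, Origin} has no BCNF violation.
{DepTime, Gate} has no BCNF violation.
{AirlineCode, Gate, PassengerID} has no BCNF violation.

{AirlineCode, Gate, PassengerID}; {DepTime, Dest, Origin}; {DepTime, Gate}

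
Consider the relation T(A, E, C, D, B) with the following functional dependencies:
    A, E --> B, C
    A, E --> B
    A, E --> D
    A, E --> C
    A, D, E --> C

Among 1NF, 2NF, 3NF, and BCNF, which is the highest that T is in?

BCNF

Candidate key: {A, E}. Prime attributes: {A, E}.
Each dependency's left side is a superkey — BCNF holds.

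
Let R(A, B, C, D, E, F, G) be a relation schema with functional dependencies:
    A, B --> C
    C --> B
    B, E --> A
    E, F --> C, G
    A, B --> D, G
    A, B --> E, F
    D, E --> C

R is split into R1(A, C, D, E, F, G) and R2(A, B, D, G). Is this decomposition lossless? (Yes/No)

R1 ∩ R2 = {A, D, G}; its closure under F is {A, D, G}.
Neither R1 nor R2 is contained in that closure, so the decomposition is lossy.

No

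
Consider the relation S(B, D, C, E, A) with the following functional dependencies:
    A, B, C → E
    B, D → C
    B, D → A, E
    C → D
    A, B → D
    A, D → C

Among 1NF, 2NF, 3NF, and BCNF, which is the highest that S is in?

3NF

Candidate keys: {A, B}, {B, C}, {B, D}. Prime attributes: {A, B, C, D}.
C → D: {C}⁺ = {C, D}, which is not all of the attributes, so the left side is not a superkey — BCNF is violated.
Its right-hand attributes {D} are all prime, as are those of every other non-superkey FD — the relation is in 3NF.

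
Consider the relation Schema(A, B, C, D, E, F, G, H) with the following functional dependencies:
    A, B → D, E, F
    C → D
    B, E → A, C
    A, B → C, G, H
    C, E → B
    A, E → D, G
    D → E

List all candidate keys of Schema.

{C}⁺ = {A, B, C, D, E, F, G, H} — all of the relation — so {C} is a candidate key.
{A, B}⁺ = {A, B, C, D, E, F, G, H} — all of the relation — so {A, B} is a candidate key.
{B, D}⁺ = {A, B, C, D, E, F, G, H} — all of the relation — so {B, D} is a candidate key.
{B, E}⁺ = {A, B, C, D, E, F, G, H} — all of the relation — so {B, E} is a candidate key.
These are minimal and exhaustive — every other superkey contains one of them.

{A, B}, {B, D}, {B, E}, {C}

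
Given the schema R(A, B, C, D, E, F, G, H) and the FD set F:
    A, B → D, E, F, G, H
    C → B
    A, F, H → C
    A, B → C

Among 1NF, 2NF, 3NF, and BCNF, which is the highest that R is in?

3NF

Candidate keys: {A, B}, {A, C}, {A, F, H}. Prime attributes: {A, B, C, F, H}.
C → B: {C}⁺ = {B, C}, which is not all of the attributes, so the left side is not a superkey — BCNF is violated.
Since {B} ⊆ prime attributes and every other non-superkey FD also has a prime right side, the schema is in 3NF.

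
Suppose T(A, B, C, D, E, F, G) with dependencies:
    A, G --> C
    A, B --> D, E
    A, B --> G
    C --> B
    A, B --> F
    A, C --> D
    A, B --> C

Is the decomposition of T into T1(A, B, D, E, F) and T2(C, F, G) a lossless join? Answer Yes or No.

No

Common attributes: {F}; their closure is {F}.
The closure covers neither T1 nor T2 entirely; the join is not lossless.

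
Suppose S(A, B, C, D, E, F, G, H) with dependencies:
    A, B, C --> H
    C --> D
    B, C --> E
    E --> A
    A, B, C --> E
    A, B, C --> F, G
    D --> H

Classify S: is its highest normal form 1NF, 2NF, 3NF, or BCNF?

1NF

Candidate key: {B, C}. Prime attributes: {B, C}.
C --> D breaks BCNF: {C}⁺ = {C, D, H}, so {C} is not a superkey.
C --> D has non-prime {D} on the right and a non-superkey on the left, so 3NF fails.
{C} is a proper subset of the key {B, C}, and {C}⁺ contains the non-prime attributes {D, H} — a partial dependency, so 2NF is violated.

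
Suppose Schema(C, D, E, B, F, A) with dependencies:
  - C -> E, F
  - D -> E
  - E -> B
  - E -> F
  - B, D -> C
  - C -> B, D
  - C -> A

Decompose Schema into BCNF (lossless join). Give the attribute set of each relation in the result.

Candidate keys of the original relation: {C}, {D}.
{A, B, C, D, E, F}: {E} determines {B, E, F} here but is not a superkey — split on E -> B, F, giving {B, E, F} and {A, C, D, E}.
{B, E, F} has no BCNF violation.
{A, C, D, E} has no BCNF violation.

{A, C, D, E}; {B, E, F}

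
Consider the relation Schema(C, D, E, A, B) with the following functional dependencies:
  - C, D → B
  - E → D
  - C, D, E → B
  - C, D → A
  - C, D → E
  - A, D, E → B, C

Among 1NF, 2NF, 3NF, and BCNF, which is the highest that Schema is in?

3NF

Candidate keys: {A, E}, {C, D}, {C, E}. Prime attributes: {A, C, D, E}.
For E → D we have {E}⁺ = {D, E}; {E} is not a superkey, so BCNF fails.
Its right-hand attributes {D} are all prime, as are those of every other non-superkey FD — the relation is in 3NF.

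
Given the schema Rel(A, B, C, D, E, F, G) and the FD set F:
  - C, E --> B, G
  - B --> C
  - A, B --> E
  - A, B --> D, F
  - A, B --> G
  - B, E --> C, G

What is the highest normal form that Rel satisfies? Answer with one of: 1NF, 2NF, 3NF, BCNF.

1NF

Candidate keys: {A, B}, {A, C, E}. Prime attributes: {A, B, C, E}.
C, E --> B, G: {C, E}⁺ = {B, C, E, G}, which is not all of the attributes, so the left side is not a superkey — BCNF is violated.
C, E --> B, G determines the non-prime attribute {G} from a non-superkey — 3NF is violated.
Since {C, E} ⊂ {A, C, E} and {C, E}⁺ ⊇ {G} with {G} non-prime, there is a partial dependency; 2NF fails.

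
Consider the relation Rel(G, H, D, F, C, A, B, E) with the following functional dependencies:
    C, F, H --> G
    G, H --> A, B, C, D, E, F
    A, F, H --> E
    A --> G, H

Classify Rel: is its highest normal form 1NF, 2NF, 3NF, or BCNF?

BCNF

Candidate keys: {A}, {C, F, H}, {G, H}. Prime attributes: {A, C, F, G, H}.
Every FD has a superkey on the left, so the relation is in BCNF.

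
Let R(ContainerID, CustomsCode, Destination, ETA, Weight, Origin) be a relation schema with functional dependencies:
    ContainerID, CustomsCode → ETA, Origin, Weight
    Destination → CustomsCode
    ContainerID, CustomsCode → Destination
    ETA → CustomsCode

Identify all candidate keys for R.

Attributes never on any right-hand side: {ContainerID} — every candidate key must contain it.
{ContainerID, CustomsCode}⁺ = {ContainerID, CustomsCode, Destination, ETA, Origin, Weight} — all of the relation — so {ContainerID, CustomsCode} is a candidate key.
{ContainerID, Destination}⁺ = {ContainerID, CustomsCode, Destination, ETA, Origin, Weight} — all of the relation — so {ContainerID, Destination} is a candidate key.
{ContainerID, ETA}⁺ = {ContainerID, CustomsCode, Destination, ETA, Origin, Weight} — all of the relation — so {ContainerID, ETA} is a candidate key.
Any other superkey properly contains one of these, so there are no further candidate keys.

{ContainerID, CustomsCode}, {ContainerID, Destination}, {ContainerID, ETA}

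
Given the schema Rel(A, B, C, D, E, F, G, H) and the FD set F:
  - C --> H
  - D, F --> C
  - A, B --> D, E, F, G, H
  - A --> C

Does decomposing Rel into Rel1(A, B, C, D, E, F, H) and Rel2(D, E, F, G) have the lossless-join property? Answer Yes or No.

No

Rel1 ∩ Rel2 = {D, E, F}; its closure under F is {C, D, E, F, H}.
Neither Rel1 nor Rel2 is contained in that closure, so the decomposition is lossy.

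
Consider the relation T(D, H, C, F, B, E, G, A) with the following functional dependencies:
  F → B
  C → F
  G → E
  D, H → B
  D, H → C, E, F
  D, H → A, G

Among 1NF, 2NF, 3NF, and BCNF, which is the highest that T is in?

Candidate key: {D, H}. Prime attributes: {D, H}.
F → B breaks BCNF: {F}⁺ = {B, F}, so {F} is not a superkey.
Because {B} is non-prime and the left side of F → B is not a superkey, the relation is not in 3NF.
Checking every proper subset of each key, none determines a non-prime attribute — 2NF is satisfied.

2NF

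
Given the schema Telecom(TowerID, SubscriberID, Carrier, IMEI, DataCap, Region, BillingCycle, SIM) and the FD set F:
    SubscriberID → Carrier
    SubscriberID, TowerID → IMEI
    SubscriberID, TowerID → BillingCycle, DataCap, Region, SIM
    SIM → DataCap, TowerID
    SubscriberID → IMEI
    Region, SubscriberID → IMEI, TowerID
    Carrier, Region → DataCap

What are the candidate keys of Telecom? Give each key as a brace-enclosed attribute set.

{Region, SubscriberID}, {SIM, SubscriberID}, {SubscriberID, TowerID}

Attributes never on any right-hand side: {SubscriberID} — every candidate key must contain it.
{Region, SubscriberID}⁺ = {BillingCycle, Carrier, DataCap, IMEI, Region, SIM, SubscriberID, TowerID} — all of the relation — so {Region, SubscriberID} is a candidate key.
{SIM, SubscriberID}⁺ = {BillingCycle, Carrier, DataCap, IMEI, Region, SIM, SubscriberID, TowerID} — all of the relation — so {SIM, SubscriberID} is a candidate key.
{SubscriberID, TowerID}⁺ = {BillingCycle, Carrier, DataCap, IMEI, Region, SIM, SubscriberID, TowerID} — all of the relation — so {SubscriberID, TowerID} is a candidate key.
These are minimal and exhaustive — every other superkey contains one of them.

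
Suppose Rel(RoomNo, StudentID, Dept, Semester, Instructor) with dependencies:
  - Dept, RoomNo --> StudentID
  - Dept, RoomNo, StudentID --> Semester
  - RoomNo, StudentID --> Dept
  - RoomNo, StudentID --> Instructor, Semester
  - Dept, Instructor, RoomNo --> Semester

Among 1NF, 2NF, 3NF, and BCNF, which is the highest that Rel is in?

Candidate keys: {Dept, RoomNo}, {RoomNo, StudentID}. Prime attributes: {Dept, RoomNo, StudentID}.
Every FD has a superkey on the left, so the relation is in BCNF.

BCNF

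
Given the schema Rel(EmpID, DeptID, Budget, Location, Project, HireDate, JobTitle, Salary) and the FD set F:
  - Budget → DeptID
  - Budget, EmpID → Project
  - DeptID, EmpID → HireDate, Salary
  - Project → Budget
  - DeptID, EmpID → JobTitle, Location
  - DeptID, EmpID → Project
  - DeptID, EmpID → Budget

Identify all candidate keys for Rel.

{Budget, EmpID}, {DeptID, EmpID}, {EmpID, Project}

Attributes never on any right-hand side: {EmpID} — every candidate key must contain it.
{Budget, EmpID} is a candidate key since {Budget, EmpID}⁺ = {Budget, DeptID, EmpID, HireDate, JobTitle, Location, Project, Salary} covers every attribute.
{DeptID, EmpID} is a candidate key since {DeptID, EmpID}⁺ = {Budget, DeptID, EmpID, HireDate, JobTitle, Location, Project, Salary} covers every attribute.
{EmpID, Project} is a candidate key since {EmpID, Project}⁺ = {Budget, DeptID, EmpID, HireDate, JobTitle, Location, Project, Salary} covers every attribute.
No proper subset of any of these is a key, and no other minimal superkey exists.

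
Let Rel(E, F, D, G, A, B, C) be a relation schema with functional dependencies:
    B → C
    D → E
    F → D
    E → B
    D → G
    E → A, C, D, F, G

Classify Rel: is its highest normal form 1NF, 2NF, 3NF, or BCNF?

2NF

Candidate keys: {D}, {E}, {F}. Prime attributes: {D, E, F}.
B → C: {B}⁺ = {B, C}, which is not all of the attributes, so the left side is not a superkey — BCNF is violated.
B → C has non-prime {C} on the right and a non-superkey on the left, so 3NF fails.
Every candidate key is a single attribute, so no partial dependency is possible; 2NF holds.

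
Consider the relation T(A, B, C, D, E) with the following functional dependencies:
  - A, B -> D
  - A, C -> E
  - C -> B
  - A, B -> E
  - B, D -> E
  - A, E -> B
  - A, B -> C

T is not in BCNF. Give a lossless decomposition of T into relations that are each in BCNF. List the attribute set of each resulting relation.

Candidate keys of the original relation: {A, B}, {A, C}, {A, E}.
In {A, B, C, D, E}, {C} is not a superkey ({C}⁺ restricted to this set is {B, C}), so split on C -> B into {B, C} and {A, C, D, E}.
{B, C} has no BCNF violation.
In {A, C, D, E}, {C, D} is not a superkey ({C, D}⁺ restricted to this set is {C, D, E}), so split on C, D -> E into {C, D, E} and {A, C, D}.
{C, D, E} has no BCNF violation.
{A, C, D} has no BCNF violation.

{A, C, D}; {B, C}; {C, D, E}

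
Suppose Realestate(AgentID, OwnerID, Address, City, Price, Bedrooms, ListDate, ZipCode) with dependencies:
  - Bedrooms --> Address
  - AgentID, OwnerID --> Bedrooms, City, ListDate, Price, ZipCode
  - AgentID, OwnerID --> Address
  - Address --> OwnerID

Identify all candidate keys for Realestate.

{Address, AgentID}, {AgentID, Bedrooms}, {AgentID, OwnerID}

{AgentID} never appears on the right of any FD, so every key must include it.
Closure of {Address, AgentID} is {Address, AgentID, Bedrooms, City, ListDate, OwnerID, Price, ZipCode}, the whole schema; {Address, AgentID} is a candidate key.
Closure of {AgentID, Bedrooms} is {Address, AgentID, Bedrooms, City, ListDate, OwnerID, Price, ZipCode}, the whole schema; {AgentID, Bedrooms} is a candidate key.
Closure of {AgentID, OwnerID} is {Address, AgentID, Bedrooms, City, ListDate, OwnerID, Price, ZipCode}, the whole schema; {AgentID, OwnerID} is a candidate key.
These are minimal and exhaustive — every other superkey contains one of them.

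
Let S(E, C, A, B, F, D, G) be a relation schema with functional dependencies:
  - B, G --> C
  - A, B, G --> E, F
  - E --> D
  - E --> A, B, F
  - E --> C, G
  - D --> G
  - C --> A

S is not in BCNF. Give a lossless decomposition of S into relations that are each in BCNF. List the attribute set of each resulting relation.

Candidate keys of the original relation: {B, D}, {B, G}, {E}.
Within {A, B, C, D, E, F, G}: {D}⁺ ∩ {A, B, C, D, E, F, G} = {D, G}, not the whole set, so D --> G violates BCNF; decompose into {D, G} and {A, B, C, D, E, F}.
{D, G} has no BCNF violation.
Within {A, B, C, D, E, F}: {C}⁺ ∩ {A, B, C, D, E, F} = {A, C}, not the whole set, so C --> A violates BCNF; decompose into {A, C} and {B, C, D, E, F}.
{A, C} has no BCNF violation.
{B, C, D, E, F} has no BCNF violation.

{A, C}; {B, C, D, E, F}; {D, G}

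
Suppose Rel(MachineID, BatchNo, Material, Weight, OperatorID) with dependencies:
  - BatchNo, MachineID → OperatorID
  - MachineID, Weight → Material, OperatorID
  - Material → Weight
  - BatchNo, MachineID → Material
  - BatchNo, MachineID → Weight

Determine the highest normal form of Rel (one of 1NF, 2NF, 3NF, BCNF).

2NF

Candidate key: {BatchNo, MachineID}. Prime attributes: {BatchNo, MachineID}.
MachineID, Weight → Material, OperatorID breaks BCNF: {MachineID, Weight}⁺ = {MachineID, Material, OperatorID, Weight}, so {MachineID, Weight} is not a superkey.
MachineID, Weight → Material, OperatorID determines the non-prime attributes {Material, OperatorID} from a non-superkey — 3NF is violated.
No proper subset of a key has a non-prime attribute in its closure, so there is no partial dependency; 2NF holds.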